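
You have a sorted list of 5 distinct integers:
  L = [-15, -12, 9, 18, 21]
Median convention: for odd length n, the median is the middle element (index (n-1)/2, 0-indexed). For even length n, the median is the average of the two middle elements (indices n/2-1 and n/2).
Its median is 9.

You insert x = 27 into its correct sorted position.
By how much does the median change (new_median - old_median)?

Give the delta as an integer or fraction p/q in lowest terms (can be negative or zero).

Old median = 9
After inserting x = 27: new sorted = [-15, -12, 9, 18, 21, 27]
New median = 27/2
Delta = 27/2 - 9 = 9/2

Answer: 9/2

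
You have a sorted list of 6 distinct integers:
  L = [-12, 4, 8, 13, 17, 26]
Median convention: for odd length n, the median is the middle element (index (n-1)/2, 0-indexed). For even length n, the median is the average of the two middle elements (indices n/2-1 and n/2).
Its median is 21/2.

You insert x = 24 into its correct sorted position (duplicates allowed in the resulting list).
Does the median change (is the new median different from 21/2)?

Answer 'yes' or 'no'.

Old median = 21/2
Insert x = 24
New median = 13
Changed? yes

Answer: yes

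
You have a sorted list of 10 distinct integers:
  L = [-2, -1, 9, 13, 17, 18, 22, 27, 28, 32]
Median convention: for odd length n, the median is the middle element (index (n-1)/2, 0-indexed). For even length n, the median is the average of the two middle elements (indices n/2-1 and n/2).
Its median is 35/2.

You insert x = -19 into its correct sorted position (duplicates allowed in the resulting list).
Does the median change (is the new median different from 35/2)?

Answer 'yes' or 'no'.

Old median = 35/2
Insert x = -19
New median = 17
Changed? yes

Answer: yes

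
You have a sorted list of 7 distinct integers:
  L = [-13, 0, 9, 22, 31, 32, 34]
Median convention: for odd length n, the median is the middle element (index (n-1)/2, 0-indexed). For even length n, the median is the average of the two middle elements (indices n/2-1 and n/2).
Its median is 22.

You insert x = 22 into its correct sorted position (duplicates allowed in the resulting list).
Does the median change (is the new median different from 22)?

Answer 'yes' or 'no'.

Old median = 22
Insert x = 22
New median = 22
Changed? no

Answer: no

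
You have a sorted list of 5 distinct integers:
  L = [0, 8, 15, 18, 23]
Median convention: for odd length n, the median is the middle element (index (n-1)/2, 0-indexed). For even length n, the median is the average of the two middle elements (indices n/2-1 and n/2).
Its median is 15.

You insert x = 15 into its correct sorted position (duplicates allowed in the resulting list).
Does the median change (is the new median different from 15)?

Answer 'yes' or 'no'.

Answer: no

Derivation:
Old median = 15
Insert x = 15
New median = 15
Changed? no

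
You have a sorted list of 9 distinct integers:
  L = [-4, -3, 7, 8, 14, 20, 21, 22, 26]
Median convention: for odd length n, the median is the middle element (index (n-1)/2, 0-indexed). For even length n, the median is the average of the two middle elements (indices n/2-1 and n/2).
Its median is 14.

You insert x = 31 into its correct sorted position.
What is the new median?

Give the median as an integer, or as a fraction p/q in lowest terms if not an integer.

Answer: 17

Derivation:
Old list (sorted, length 9): [-4, -3, 7, 8, 14, 20, 21, 22, 26]
Old median = 14
Insert x = 31
Old length odd (9). Middle was index 4 = 14.
New length even (10). New median = avg of two middle elements.
x = 31: 9 elements are < x, 0 elements are > x.
New sorted list: [-4, -3, 7, 8, 14, 20, 21, 22, 26, 31]
New median = 17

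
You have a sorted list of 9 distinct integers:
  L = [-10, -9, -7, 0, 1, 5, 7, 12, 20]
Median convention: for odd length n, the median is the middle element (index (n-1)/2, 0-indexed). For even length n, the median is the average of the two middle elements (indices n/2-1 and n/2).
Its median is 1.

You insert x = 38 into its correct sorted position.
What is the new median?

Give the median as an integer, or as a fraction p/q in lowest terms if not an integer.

Answer: 3

Derivation:
Old list (sorted, length 9): [-10, -9, -7, 0, 1, 5, 7, 12, 20]
Old median = 1
Insert x = 38
Old length odd (9). Middle was index 4 = 1.
New length even (10). New median = avg of two middle elements.
x = 38: 9 elements are < x, 0 elements are > x.
New sorted list: [-10, -9, -7, 0, 1, 5, 7, 12, 20, 38]
New median = 3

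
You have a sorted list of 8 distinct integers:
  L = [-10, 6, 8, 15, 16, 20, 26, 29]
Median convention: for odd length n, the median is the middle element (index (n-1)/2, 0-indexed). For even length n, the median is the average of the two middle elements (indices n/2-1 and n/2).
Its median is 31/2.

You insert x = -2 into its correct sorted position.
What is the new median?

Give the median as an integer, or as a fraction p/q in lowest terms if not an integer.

Old list (sorted, length 8): [-10, 6, 8, 15, 16, 20, 26, 29]
Old median = 31/2
Insert x = -2
Old length even (8). Middle pair: indices 3,4 = 15,16.
New length odd (9). New median = single middle element.
x = -2: 1 elements are < x, 7 elements are > x.
New sorted list: [-10, -2, 6, 8, 15, 16, 20, 26, 29]
New median = 15

Answer: 15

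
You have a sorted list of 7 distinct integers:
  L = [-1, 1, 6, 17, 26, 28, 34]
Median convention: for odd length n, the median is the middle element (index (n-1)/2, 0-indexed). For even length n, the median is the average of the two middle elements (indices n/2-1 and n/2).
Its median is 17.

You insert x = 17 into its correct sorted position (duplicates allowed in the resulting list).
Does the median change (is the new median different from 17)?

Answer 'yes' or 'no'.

Answer: no

Derivation:
Old median = 17
Insert x = 17
New median = 17
Changed? no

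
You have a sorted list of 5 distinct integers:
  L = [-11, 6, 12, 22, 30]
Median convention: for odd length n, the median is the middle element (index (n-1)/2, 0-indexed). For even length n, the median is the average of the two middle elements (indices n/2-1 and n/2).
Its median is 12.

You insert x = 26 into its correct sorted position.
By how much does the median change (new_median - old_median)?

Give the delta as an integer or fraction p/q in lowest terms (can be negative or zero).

Answer: 5

Derivation:
Old median = 12
After inserting x = 26: new sorted = [-11, 6, 12, 22, 26, 30]
New median = 17
Delta = 17 - 12 = 5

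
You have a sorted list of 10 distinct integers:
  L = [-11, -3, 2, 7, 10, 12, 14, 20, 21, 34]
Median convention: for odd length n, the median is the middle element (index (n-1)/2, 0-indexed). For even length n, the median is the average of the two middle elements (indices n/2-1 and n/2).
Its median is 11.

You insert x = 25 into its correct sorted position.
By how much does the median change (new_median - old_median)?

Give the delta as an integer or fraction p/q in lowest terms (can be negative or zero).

Answer: 1

Derivation:
Old median = 11
After inserting x = 25: new sorted = [-11, -3, 2, 7, 10, 12, 14, 20, 21, 25, 34]
New median = 12
Delta = 12 - 11 = 1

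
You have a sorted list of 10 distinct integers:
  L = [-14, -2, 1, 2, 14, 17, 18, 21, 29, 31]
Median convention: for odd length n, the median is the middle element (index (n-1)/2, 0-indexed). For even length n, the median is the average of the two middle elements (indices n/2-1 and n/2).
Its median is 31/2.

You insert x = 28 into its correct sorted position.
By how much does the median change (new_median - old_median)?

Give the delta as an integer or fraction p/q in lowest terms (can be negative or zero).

Answer: 3/2

Derivation:
Old median = 31/2
After inserting x = 28: new sorted = [-14, -2, 1, 2, 14, 17, 18, 21, 28, 29, 31]
New median = 17
Delta = 17 - 31/2 = 3/2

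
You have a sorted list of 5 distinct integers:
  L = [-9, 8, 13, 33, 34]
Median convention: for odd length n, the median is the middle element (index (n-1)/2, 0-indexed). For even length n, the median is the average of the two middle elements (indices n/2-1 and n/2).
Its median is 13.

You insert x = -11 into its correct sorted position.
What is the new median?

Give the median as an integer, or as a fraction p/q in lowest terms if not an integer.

Answer: 21/2

Derivation:
Old list (sorted, length 5): [-9, 8, 13, 33, 34]
Old median = 13
Insert x = -11
Old length odd (5). Middle was index 2 = 13.
New length even (6). New median = avg of two middle elements.
x = -11: 0 elements are < x, 5 elements are > x.
New sorted list: [-11, -9, 8, 13, 33, 34]
New median = 21/2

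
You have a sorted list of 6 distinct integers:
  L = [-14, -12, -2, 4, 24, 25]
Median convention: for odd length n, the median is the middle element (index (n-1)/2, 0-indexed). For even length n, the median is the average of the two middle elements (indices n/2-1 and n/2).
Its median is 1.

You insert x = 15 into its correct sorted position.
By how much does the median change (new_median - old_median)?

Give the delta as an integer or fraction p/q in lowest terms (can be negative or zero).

Answer: 3

Derivation:
Old median = 1
After inserting x = 15: new sorted = [-14, -12, -2, 4, 15, 24, 25]
New median = 4
Delta = 4 - 1 = 3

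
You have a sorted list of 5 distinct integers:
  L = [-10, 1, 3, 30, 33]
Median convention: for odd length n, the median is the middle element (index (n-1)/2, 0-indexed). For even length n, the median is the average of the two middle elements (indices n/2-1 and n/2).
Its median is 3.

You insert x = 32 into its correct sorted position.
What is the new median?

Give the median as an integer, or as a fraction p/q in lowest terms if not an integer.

Answer: 33/2

Derivation:
Old list (sorted, length 5): [-10, 1, 3, 30, 33]
Old median = 3
Insert x = 32
Old length odd (5). Middle was index 2 = 3.
New length even (6). New median = avg of two middle elements.
x = 32: 4 elements are < x, 1 elements are > x.
New sorted list: [-10, 1, 3, 30, 32, 33]
New median = 33/2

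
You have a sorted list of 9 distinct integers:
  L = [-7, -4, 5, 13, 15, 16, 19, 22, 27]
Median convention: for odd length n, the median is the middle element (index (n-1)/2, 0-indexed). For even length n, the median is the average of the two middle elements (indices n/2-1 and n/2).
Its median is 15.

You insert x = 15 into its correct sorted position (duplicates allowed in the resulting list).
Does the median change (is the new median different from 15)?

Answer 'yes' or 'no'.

Answer: no

Derivation:
Old median = 15
Insert x = 15
New median = 15
Changed? no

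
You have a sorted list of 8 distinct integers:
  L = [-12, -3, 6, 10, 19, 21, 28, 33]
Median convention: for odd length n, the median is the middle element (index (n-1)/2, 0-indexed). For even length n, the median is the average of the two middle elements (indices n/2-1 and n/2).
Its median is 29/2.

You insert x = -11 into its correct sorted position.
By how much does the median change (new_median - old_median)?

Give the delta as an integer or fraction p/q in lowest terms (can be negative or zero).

Answer: -9/2

Derivation:
Old median = 29/2
After inserting x = -11: new sorted = [-12, -11, -3, 6, 10, 19, 21, 28, 33]
New median = 10
Delta = 10 - 29/2 = -9/2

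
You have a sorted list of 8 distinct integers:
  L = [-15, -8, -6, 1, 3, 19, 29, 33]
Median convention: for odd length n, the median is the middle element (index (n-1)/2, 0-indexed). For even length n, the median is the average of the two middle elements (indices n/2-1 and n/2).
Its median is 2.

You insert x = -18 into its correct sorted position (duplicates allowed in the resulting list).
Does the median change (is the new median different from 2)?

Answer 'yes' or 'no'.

Old median = 2
Insert x = -18
New median = 1
Changed? yes

Answer: yes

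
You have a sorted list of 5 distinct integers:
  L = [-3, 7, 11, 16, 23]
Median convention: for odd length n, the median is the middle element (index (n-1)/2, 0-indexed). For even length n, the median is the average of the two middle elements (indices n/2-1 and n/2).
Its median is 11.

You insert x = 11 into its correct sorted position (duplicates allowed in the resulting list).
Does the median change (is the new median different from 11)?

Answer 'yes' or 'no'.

Answer: no

Derivation:
Old median = 11
Insert x = 11
New median = 11
Changed? no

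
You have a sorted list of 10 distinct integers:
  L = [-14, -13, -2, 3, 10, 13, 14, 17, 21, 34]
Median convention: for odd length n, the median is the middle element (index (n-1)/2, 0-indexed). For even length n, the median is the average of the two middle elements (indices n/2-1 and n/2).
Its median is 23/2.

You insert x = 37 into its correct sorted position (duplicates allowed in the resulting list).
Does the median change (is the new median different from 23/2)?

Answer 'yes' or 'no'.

Answer: yes

Derivation:
Old median = 23/2
Insert x = 37
New median = 13
Changed? yes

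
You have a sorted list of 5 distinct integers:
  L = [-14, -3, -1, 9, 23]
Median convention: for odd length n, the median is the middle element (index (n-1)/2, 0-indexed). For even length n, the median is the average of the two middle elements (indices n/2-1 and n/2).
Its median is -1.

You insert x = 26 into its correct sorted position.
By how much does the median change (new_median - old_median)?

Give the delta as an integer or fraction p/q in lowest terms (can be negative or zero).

Answer: 5

Derivation:
Old median = -1
After inserting x = 26: new sorted = [-14, -3, -1, 9, 23, 26]
New median = 4
Delta = 4 - -1 = 5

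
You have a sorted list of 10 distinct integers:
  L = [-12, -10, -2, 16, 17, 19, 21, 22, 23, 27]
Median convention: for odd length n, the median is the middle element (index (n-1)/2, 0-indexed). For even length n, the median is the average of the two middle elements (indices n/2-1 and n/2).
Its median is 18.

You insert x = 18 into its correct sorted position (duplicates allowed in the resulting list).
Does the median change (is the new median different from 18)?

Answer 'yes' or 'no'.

Answer: no

Derivation:
Old median = 18
Insert x = 18
New median = 18
Changed? no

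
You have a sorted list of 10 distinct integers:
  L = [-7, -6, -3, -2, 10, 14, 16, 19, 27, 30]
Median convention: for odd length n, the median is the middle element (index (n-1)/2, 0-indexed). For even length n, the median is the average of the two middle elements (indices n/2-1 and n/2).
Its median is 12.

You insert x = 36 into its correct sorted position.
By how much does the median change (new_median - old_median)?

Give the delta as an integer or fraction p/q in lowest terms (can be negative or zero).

Answer: 2

Derivation:
Old median = 12
After inserting x = 36: new sorted = [-7, -6, -3, -2, 10, 14, 16, 19, 27, 30, 36]
New median = 14
Delta = 14 - 12 = 2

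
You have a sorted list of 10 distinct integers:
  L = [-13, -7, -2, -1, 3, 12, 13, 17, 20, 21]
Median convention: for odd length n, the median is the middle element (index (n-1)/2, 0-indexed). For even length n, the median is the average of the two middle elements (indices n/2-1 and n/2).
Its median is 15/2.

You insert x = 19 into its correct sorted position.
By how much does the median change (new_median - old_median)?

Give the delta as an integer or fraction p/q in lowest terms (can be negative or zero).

Old median = 15/2
After inserting x = 19: new sorted = [-13, -7, -2, -1, 3, 12, 13, 17, 19, 20, 21]
New median = 12
Delta = 12 - 15/2 = 9/2

Answer: 9/2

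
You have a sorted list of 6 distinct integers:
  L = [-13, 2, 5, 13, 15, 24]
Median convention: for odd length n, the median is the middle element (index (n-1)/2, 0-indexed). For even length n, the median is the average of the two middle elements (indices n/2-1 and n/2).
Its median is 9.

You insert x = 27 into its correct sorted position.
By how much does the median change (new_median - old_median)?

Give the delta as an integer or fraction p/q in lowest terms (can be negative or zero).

Answer: 4

Derivation:
Old median = 9
After inserting x = 27: new sorted = [-13, 2, 5, 13, 15, 24, 27]
New median = 13
Delta = 13 - 9 = 4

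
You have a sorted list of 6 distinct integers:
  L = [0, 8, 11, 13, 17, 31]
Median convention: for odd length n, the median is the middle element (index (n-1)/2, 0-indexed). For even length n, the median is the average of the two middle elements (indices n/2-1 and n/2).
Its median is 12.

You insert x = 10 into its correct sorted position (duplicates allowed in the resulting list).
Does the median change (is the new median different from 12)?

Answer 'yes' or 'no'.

Answer: yes

Derivation:
Old median = 12
Insert x = 10
New median = 11
Changed? yes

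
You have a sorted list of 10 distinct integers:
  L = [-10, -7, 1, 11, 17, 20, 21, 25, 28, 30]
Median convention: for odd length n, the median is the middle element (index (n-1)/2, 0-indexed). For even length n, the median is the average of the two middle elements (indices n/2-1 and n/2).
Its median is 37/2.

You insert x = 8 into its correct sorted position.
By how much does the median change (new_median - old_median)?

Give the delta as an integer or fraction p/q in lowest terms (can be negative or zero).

Old median = 37/2
After inserting x = 8: new sorted = [-10, -7, 1, 8, 11, 17, 20, 21, 25, 28, 30]
New median = 17
Delta = 17 - 37/2 = -3/2

Answer: -3/2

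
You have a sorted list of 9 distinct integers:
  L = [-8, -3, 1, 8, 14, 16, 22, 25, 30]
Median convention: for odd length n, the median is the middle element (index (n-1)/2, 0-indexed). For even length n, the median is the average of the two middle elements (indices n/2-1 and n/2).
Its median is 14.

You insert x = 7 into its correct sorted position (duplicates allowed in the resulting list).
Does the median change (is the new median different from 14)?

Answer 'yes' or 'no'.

Answer: yes

Derivation:
Old median = 14
Insert x = 7
New median = 11
Changed? yes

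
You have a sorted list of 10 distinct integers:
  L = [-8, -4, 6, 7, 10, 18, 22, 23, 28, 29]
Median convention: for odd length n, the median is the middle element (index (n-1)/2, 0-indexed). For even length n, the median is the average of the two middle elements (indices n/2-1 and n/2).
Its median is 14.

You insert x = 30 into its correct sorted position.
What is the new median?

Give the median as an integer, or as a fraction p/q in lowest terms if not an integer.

Old list (sorted, length 10): [-8, -4, 6, 7, 10, 18, 22, 23, 28, 29]
Old median = 14
Insert x = 30
Old length even (10). Middle pair: indices 4,5 = 10,18.
New length odd (11). New median = single middle element.
x = 30: 10 elements are < x, 0 elements are > x.
New sorted list: [-8, -4, 6, 7, 10, 18, 22, 23, 28, 29, 30]
New median = 18

Answer: 18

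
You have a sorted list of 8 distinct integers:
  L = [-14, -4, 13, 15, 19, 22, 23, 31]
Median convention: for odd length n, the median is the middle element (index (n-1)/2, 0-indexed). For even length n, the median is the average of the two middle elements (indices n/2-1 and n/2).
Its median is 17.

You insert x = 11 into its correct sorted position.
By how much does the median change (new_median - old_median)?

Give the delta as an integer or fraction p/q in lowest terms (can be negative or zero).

Answer: -2

Derivation:
Old median = 17
After inserting x = 11: new sorted = [-14, -4, 11, 13, 15, 19, 22, 23, 31]
New median = 15
Delta = 15 - 17 = -2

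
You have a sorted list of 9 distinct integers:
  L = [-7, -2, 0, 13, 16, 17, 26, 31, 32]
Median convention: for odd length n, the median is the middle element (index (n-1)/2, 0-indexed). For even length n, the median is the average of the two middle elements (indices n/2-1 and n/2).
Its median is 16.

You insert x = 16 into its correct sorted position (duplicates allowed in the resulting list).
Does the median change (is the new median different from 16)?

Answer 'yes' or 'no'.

Old median = 16
Insert x = 16
New median = 16
Changed? no

Answer: no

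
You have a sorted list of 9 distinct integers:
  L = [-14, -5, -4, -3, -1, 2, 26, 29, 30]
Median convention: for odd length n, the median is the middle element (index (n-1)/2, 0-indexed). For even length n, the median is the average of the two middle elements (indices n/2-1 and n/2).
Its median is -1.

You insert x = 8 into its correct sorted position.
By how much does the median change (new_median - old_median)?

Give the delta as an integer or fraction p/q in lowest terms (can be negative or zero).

Old median = -1
After inserting x = 8: new sorted = [-14, -5, -4, -3, -1, 2, 8, 26, 29, 30]
New median = 1/2
Delta = 1/2 - -1 = 3/2

Answer: 3/2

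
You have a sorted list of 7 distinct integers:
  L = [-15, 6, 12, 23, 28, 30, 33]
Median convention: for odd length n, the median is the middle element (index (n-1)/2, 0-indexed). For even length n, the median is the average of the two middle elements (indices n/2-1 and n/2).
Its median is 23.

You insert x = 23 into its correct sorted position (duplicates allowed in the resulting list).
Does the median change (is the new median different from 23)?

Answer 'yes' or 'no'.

Old median = 23
Insert x = 23
New median = 23
Changed? no

Answer: no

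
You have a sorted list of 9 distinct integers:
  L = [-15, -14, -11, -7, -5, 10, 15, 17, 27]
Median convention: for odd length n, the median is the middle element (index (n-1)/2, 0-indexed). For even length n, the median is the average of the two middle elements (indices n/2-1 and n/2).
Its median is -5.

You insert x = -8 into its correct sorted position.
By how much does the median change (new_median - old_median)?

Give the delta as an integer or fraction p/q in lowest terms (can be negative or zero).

Old median = -5
After inserting x = -8: new sorted = [-15, -14, -11, -8, -7, -5, 10, 15, 17, 27]
New median = -6
Delta = -6 - -5 = -1

Answer: -1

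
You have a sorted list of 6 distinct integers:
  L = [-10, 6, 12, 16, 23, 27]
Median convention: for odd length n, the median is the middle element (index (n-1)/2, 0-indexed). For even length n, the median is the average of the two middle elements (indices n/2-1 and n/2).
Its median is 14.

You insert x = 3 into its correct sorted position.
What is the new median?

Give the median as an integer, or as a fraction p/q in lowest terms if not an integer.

Old list (sorted, length 6): [-10, 6, 12, 16, 23, 27]
Old median = 14
Insert x = 3
Old length even (6). Middle pair: indices 2,3 = 12,16.
New length odd (7). New median = single middle element.
x = 3: 1 elements are < x, 5 elements are > x.
New sorted list: [-10, 3, 6, 12, 16, 23, 27]
New median = 12

Answer: 12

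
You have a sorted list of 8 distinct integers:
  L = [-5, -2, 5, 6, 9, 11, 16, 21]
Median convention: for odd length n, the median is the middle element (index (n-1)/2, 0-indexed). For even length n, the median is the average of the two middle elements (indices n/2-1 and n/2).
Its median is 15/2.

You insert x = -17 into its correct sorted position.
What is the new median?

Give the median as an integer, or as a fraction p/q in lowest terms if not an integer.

Old list (sorted, length 8): [-5, -2, 5, 6, 9, 11, 16, 21]
Old median = 15/2
Insert x = -17
Old length even (8). Middle pair: indices 3,4 = 6,9.
New length odd (9). New median = single middle element.
x = -17: 0 elements are < x, 8 elements are > x.
New sorted list: [-17, -5, -2, 5, 6, 9, 11, 16, 21]
New median = 6

Answer: 6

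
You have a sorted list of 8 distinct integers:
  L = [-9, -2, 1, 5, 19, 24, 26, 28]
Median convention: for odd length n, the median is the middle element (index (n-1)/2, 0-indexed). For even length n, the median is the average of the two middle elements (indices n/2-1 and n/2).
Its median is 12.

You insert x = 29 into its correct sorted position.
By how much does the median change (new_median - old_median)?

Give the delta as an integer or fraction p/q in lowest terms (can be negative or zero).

Answer: 7

Derivation:
Old median = 12
After inserting x = 29: new sorted = [-9, -2, 1, 5, 19, 24, 26, 28, 29]
New median = 19
Delta = 19 - 12 = 7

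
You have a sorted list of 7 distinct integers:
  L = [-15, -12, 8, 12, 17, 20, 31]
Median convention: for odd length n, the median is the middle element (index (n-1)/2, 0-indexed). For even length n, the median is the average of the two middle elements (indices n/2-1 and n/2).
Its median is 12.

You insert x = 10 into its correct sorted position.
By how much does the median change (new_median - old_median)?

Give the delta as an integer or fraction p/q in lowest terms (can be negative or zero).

Old median = 12
After inserting x = 10: new sorted = [-15, -12, 8, 10, 12, 17, 20, 31]
New median = 11
Delta = 11 - 12 = -1

Answer: -1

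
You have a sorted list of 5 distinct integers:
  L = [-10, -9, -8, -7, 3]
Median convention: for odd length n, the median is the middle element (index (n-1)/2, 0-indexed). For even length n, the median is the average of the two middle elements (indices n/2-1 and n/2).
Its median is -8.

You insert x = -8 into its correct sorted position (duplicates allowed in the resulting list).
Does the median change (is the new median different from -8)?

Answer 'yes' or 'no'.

Old median = -8
Insert x = -8
New median = -8
Changed? no

Answer: no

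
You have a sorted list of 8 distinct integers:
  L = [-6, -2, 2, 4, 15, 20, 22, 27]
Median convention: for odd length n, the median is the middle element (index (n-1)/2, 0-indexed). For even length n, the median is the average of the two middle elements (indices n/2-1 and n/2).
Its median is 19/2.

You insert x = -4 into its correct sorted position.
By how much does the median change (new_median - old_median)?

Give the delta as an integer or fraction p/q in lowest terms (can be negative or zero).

Old median = 19/2
After inserting x = -4: new sorted = [-6, -4, -2, 2, 4, 15, 20, 22, 27]
New median = 4
Delta = 4 - 19/2 = -11/2

Answer: -11/2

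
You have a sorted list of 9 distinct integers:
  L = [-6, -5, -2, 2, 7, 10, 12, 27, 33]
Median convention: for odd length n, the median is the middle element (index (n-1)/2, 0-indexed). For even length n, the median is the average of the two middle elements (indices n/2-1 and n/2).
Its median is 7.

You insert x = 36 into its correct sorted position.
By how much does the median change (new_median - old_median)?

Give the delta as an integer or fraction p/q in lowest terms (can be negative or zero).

Answer: 3/2

Derivation:
Old median = 7
After inserting x = 36: new sorted = [-6, -5, -2, 2, 7, 10, 12, 27, 33, 36]
New median = 17/2
Delta = 17/2 - 7 = 3/2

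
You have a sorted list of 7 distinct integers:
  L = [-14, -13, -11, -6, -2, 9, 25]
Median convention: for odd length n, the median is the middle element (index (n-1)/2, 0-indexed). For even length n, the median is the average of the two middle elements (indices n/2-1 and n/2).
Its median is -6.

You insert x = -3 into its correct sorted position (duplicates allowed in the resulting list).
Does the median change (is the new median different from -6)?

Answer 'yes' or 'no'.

Old median = -6
Insert x = -3
New median = -9/2
Changed? yes

Answer: yes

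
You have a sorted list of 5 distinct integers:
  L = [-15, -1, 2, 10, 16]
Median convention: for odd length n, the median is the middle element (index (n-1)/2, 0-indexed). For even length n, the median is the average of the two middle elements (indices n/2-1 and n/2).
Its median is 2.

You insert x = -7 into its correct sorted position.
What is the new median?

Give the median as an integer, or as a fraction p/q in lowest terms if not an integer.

Answer: 1/2

Derivation:
Old list (sorted, length 5): [-15, -1, 2, 10, 16]
Old median = 2
Insert x = -7
Old length odd (5). Middle was index 2 = 2.
New length even (6). New median = avg of two middle elements.
x = -7: 1 elements are < x, 4 elements are > x.
New sorted list: [-15, -7, -1, 2, 10, 16]
New median = 1/2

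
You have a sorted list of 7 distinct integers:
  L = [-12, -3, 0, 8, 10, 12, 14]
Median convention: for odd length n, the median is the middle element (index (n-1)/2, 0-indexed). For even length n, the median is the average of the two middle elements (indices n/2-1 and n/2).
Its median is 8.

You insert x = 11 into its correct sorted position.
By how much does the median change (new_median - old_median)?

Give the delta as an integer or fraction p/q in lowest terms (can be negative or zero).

Old median = 8
After inserting x = 11: new sorted = [-12, -3, 0, 8, 10, 11, 12, 14]
New median = 9
Delta = 9 - 8 = 1

Answer: 1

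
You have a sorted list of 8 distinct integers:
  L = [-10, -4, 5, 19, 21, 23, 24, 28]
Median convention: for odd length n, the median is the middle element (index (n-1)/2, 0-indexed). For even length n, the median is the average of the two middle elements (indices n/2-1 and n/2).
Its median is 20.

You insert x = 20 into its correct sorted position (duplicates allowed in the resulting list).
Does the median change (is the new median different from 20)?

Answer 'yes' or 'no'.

Answer: no

Derivation:
Old median = 20
Insert x = 20
New median = 20
Changed? no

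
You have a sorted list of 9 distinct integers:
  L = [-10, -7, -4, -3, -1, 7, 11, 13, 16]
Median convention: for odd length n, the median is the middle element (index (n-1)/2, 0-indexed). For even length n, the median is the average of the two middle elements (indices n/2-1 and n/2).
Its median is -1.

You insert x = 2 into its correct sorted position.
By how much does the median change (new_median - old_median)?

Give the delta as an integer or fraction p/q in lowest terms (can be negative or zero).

Old median = -1
After inserting x = 2: new sorted = [-10, -7, -4, -3, -1, 2, 7, 11, 13, 16]
New median = 1/2
Delta = 1/2 - -1 = 3/2

Answer: 3/2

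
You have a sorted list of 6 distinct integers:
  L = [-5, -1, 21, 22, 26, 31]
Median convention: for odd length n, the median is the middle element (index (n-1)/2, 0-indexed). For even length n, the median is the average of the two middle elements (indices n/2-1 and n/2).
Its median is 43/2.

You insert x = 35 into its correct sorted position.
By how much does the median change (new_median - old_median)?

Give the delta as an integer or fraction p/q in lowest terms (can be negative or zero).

Old median = 43/2
After inserting x = 35: new sorted = [-5, -1, 21, 22, 26, 31, 35]
New median = 22
Delta = 22 - 43/2 = 1/2

Answer: 1/2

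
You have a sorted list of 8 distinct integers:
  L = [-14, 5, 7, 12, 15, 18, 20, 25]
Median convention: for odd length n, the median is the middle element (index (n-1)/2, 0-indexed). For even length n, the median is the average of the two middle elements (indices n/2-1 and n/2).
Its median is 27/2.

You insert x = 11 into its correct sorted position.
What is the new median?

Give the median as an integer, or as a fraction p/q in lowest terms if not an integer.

Answer: 12

Derivation:
Old list (sorted, length 8): [-14, 5, 7, 12, 15, 18, 20, 25]
Old median = 27/2
Insert x = 11
Old length even (8). Middle pair: indices 3,4 = 12,15.
New length odd (9). New median = single middle element.
x = 11: 3 elements are < x, 5 elements are > x.
New sorted list: [-14, 5, 7, 11, 12, 15, 18, 20, 25]
New median = 12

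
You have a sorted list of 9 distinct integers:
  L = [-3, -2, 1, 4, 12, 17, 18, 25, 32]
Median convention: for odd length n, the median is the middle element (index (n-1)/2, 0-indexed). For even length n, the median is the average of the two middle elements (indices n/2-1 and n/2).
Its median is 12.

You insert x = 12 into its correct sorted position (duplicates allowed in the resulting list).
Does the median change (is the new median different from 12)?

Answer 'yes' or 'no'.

Old median = 12
Insert x = 12
New median = 12
Changed? no

Answer: no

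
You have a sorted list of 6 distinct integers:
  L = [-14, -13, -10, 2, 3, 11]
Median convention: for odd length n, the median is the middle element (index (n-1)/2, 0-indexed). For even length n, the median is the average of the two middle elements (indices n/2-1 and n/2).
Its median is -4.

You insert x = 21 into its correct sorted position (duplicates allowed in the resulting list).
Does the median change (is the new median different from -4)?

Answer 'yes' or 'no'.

Answer: yes

Derivation:
Old median = -4
Insert x = 21
New median = 2
Changed? yes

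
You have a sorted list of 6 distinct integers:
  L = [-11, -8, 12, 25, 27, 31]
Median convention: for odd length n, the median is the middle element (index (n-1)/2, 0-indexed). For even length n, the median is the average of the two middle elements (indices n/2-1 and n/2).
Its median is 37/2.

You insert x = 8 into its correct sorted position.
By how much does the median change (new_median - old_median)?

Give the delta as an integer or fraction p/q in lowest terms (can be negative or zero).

Old median = 37/2
After inserting x = 8: new sorted = [-11, -8, 8, 12, 25, 27, 31]
New median = 12
Delta = 12 - 37/2 = -13/2

Answer: -13/2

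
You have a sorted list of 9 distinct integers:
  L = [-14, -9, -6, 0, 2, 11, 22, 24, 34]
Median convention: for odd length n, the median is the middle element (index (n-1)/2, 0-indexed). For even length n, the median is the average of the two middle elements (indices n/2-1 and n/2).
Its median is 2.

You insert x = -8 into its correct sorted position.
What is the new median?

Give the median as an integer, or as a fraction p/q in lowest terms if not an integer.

Answer: 1

Derivation:
Old list (sorted, length 9): [-14, -9, -6, 0, 2, 11, 22, 24, 34]
Old median = 2
Insert x = -8
Old length odd (9). Middle was index 4 = 2.
New length even (10). New median = avg of two middle elements.
x = -8: 2 elements are < x, 7 elements are > x.
New sorted list: [-14, -9, -8, -6, 0, 2, 11, 22, 24, 34]
New median = 1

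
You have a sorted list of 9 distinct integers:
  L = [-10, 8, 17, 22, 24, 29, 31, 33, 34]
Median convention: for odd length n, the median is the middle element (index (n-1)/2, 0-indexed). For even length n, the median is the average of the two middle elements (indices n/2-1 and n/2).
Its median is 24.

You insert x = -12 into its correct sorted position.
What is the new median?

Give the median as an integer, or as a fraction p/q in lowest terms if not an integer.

Old list (sorted, length 9): [-10, 8, 17, 22, 24, 29, 31, 33, 34]
Old median = 24
Insert x = -12
Old length odd (9). Middle was index 4 = 24.
New length even (10). New median = avg of two middle elements.
x = -12: 0 elements are < x, 9 elements are > x.
New sorted list: [-12, -10, 8, 17, 22, 24, 29, 31, 33, 34]
New median = 23

Answer: 23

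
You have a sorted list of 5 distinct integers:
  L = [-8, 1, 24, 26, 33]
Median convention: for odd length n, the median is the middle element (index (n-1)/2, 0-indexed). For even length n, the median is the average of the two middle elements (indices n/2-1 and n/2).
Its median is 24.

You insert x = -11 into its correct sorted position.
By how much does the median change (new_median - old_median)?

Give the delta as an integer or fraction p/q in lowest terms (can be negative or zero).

Answer: -23/2

Derivation:
Old median = 24
After inserting x = -11: new sorted = [-11, -8, 1, 24, 26, 33]
New median = 25/2
Delta = 25/2 - 24 = -23/2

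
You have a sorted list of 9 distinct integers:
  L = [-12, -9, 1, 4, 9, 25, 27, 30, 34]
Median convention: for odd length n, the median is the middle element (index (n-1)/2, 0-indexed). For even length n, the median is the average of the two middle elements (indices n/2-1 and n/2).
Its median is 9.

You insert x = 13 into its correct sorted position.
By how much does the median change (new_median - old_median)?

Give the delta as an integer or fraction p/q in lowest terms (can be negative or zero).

Answer: 2

Derivation:
Old median = 9
After inserting x = 13: new sorted = [-12, -9, 1, 4, 9, 13, 25, 27, 30, 34]
New median = 11
Delta = 11 - 9 = 2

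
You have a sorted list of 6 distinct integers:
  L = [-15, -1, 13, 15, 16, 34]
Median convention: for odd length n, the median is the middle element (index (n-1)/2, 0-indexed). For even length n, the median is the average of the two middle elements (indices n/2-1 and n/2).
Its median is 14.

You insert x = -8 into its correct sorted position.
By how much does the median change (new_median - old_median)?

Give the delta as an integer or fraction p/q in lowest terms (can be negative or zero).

Old median = 14
After inserting x = -8: new sorted = [-15, -8, -1, 13, 15, 16, 34]
New median = 13
Delta = 13 - 14 = -1

Answer: -1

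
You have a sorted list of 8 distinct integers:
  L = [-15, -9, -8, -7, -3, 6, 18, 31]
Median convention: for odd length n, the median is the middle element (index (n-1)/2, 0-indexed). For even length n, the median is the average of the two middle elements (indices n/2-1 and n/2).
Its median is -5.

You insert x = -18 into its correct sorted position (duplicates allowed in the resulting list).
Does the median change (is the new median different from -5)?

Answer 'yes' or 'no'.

Old median = -5
Insert x = -18
New median = -7
Changed? yes

Answer: yes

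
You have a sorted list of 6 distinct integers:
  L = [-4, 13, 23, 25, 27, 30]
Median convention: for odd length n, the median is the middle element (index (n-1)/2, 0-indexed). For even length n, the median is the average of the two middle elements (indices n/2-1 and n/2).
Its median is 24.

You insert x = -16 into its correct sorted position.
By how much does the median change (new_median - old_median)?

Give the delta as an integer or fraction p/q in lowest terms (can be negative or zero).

Old median = 24
After inserting x = -16: new sorted = [-16, -4, 13, 23, 25, 27, 30]
New median = 23
Delta = 23 - 24 = -1

Answer: -1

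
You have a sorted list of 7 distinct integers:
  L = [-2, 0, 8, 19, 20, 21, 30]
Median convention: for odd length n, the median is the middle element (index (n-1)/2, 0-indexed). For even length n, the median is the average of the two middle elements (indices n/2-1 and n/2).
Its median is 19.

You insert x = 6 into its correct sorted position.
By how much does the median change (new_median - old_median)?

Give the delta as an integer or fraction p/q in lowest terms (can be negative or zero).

Answer: -11/2

Derivation:
Old median = 19
After inserting x = 6: new sorted = [-2, 0, 6, 8, 19, 20, 21, 30]
New median = 27/2
Delta = 27/2 - 19 = -11/2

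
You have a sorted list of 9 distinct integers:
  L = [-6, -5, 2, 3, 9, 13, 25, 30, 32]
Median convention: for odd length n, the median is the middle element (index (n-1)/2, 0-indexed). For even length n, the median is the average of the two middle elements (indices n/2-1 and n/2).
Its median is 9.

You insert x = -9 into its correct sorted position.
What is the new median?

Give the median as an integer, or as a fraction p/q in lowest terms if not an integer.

Old list (sorted, length 9): [-6, -5, 2, 3, 9, 13, 25, 30, 32]
Old median = 9
Insert x = -9
Old length odd (9). Middle was index 4 = 9.
New length even (10). New median = avg of two middle elements.
x = -9: 0 elements are < x, 9 elements are > x.
New sorted list: [-9, -6, -5, 2, 3, 9, 13, 25, 30, 32]
New median = 6

Answer: 6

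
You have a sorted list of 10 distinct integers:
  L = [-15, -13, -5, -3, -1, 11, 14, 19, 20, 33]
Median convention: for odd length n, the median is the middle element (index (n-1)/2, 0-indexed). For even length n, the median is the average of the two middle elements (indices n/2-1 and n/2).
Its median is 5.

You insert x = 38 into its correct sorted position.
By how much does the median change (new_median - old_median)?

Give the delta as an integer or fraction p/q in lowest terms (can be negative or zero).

Old median = 5
After inserting x = 38: new sorted = [-15, -13, -5, -3, -1, 11, 14, 19, 20, 33, 38]
New median = 11
Delta = 11 - 5 = 6

Answer: 6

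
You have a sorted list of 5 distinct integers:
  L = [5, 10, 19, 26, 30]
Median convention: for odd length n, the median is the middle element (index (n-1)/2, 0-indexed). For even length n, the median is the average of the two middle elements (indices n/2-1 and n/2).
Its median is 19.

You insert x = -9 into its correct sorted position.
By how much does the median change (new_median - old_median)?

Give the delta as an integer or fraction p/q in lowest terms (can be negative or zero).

Answer: -9/2

Derivation:
Old median = 19
After inserting x = -9: new sorted = [-9, 5, 10, 19, 26, 30]
New median = 29/2
Delta = 29/2 - 19 = -9/2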